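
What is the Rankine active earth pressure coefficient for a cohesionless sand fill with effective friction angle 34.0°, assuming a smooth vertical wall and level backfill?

K_a = (1 − sin φ)/(1 + sin φ) = (1 − sin 34.0°)/(1 + sin 34.0°) = 0.2827.

0.283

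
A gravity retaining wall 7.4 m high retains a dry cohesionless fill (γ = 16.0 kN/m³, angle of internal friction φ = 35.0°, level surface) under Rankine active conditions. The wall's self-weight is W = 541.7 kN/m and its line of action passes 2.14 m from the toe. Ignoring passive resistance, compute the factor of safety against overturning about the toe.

K_a = tan²(45° − 35.0°/2) = 0.2710.
P_a = ½K_aγH² = 0.5×0.2710×16.0×7.4² = 118.7 kN/m, acting at H/3 = 2.467 m above the base.
Overturning moment M_o = P_a × H/3 = 118.7 × 2.467 = 292.8.
Resisting moment M_r = W × 2.14 = 541.7 × 2.14 = 1159.
FS_overturning = M_r/M_o = 1159/292.8 = 3.959.

3.96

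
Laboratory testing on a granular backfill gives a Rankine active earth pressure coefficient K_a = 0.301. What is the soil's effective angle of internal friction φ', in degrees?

K_a = tan²(45° − φ/2) ⇒ 45° − φ/2 = arctan(√0.301) = 28.75°.
φ = 2(45° − 28.75°) = 32.50°.

32.5°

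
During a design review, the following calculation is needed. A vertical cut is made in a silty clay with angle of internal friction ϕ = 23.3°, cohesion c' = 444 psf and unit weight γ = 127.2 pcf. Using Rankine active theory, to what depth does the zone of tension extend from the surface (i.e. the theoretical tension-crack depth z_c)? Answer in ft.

K_a = tan²(45° − 23.3°/2) = 0.4331; √K_a = 0.6581.
The active pressure is zero where K_a γ z = 2c√K_a, so z_c = 2c/(γ√K_a) = 2×444/(127.2×0.6581) = 10.61 ft.

10.6 ft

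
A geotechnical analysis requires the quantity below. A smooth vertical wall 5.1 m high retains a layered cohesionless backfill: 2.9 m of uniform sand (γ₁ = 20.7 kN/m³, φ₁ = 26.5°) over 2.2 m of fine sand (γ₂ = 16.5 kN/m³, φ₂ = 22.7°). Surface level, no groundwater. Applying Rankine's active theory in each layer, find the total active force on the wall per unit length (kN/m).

110 kN/m

K_a1 = tan²(45°−26.5°/2) = 0.3829; K_a2 = tan²(45°−22.7°/2) = 0.4431.
Layer 1: σ at base = K_a1 γ₁ h₁ = 22.99 kPa; P₁ = ½×22.99×2.9 = 33.33.
Layer 2: σ_v at top = γ₁h₁ = 60.03; σ_h top = K_a2×60.03 = 26.60; σ_h base = K_a2×(60.03+16.5×2.2) = 42.68.
P₂ = ½(26.60+42.68)×2.2 = 76.21. Total P_a = 33.33+76.21 = 109.5 kN/m.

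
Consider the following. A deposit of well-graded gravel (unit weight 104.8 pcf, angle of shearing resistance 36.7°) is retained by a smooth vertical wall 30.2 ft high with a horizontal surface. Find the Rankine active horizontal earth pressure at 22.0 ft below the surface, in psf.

581 psf

K_a = (1 − sin φ)/(1 + sin φ) = 0.2519.
σ_h = K_a γ z = 0.2519 × 104.8 × 22.0 = 580.7 psf.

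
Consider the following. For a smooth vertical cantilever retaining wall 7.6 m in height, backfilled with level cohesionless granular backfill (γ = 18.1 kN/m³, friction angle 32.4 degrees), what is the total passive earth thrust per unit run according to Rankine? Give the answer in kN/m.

K_p = tan²(45° + φ/2) = 3.309.
P_p = ½ K_p γ H² = 0.5 × 3.309 × 18.1 × 7.6² = 1730 kN/m.

1730 kN/m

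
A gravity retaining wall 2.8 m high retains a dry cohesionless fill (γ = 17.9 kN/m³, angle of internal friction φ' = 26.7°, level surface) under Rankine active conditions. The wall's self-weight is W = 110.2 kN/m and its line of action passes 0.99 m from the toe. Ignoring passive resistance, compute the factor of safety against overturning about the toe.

K_a = tan²(45° − 26.7°/2) = 0.3800.
P_a = ½K_aγH² = 0.5×0.3800×17.9×2.8² = 26.66 kN/m, acting at H/3 = 0.9333 m above the base.
Overturning moment M_o = P_a × H/3 = 26.66 × 0.9333 = 24.88.
Resisting moment M_r = W × 0.99 = 110.2 × 0.99 = 109.1.
FS_overturning = M_r/M_o = 109.1/24.88 = 4.384.

4.38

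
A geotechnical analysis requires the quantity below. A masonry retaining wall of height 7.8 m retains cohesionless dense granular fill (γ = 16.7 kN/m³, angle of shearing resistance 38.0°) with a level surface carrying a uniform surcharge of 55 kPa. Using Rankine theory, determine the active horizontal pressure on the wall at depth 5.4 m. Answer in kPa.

34.5 kPa

K_a = (1 − sin φ)/(1 + sin φ) = 0.2379.
σ_v = γz + q = 16.7 × 5.4 + 55 = 145.2 kPa.
σ_h = K_a σ_v = 0.2379 × 145.2 = 34.54 kPa.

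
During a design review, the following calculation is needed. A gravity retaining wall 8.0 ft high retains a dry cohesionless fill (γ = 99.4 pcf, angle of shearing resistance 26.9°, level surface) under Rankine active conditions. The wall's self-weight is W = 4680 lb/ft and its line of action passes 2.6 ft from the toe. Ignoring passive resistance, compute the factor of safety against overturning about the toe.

K_a = tan²(45° − 26.9°/2) = 0.3770.
P_a = ½K_aγH² = 0.5×0.3770×99.4×8.0² = 1199 lb/ft, acting at H/3 = 2.667 ft above the base.
Overturning moment M_o = P_a × H/3 = 1199 × 2.667 = 3198.
Resisting moment M_r = W × 2.6 = 4680 × 2.6 = 12170.
FS_overturning = M_r/M_o = 12170/3198 = 3.805.

3.81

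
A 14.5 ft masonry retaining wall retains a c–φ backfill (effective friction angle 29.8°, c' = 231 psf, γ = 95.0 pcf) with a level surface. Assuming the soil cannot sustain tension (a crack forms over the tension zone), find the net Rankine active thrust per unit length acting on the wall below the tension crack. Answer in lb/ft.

596 lb/ft

K_a = 0.3360; √K_a = 0.5797.
Tension-crack depth z_c = 2c/(γ√K_a) = 2×231/(95.0×0.5797) = 8.389 ft.
σ_a at base = K_a γ H − 2c√K_a = 0.3360×95.0×14.5 − 2×231×0.5797 = 195.1 psf.
P_a = ½ × 195.1 × (H − z_c) = 0.5×195.1×6.111 = 596.0 lb/ft.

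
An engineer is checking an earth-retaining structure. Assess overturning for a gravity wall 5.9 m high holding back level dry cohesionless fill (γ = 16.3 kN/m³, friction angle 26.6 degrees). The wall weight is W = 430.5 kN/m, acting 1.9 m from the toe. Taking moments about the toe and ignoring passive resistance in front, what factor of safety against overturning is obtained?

3.84

K_a = tan²(45° − 26.6°/2) = 0.3814.
P_a = ½K_aγH² = 0.5×0.3814×16.3×5.9² = 108.2 kN/m, acting at H/3 = 1.967 m above the base.
Overturning moment M_o = P_a × H/3 = 108.2 × 1.967 = 212.8.
Resisting moment M_r = W × 1.9 = 430.5 × 1.9 = 817.9.
FS_overturning = M_r/M_o = 817.9/212.8 = 3.843.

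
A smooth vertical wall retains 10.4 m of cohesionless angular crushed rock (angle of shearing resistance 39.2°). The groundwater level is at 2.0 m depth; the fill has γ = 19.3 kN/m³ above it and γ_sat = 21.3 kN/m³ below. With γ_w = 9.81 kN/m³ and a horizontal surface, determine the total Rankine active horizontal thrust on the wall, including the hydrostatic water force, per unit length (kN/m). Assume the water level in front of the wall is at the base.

519 kN/m

K_a = tan²(45° − φ/2) = 0.2255.
γ' = 21.3 − 9.81 = 11.49 kN/m³. Depth below WT = 8.4 m.
σ'_h at WT = K_a γ d_w = 8.703 kPa; at base = 8.703 + K_a γ' × 8.4 = 30.46 kPa.
P₁ (0–2.0 m) = ½×8.703×2.0 = 8.703. P₂ (2.0–10.4 m) = ½(8.703+30.46)×8.4 = 164.5.
P_w = ½ γ_w h₂² = 0.5×9.81×8.4² = 346.1. Total = 8.703+164.5+346.1 = 519.3 kN/m.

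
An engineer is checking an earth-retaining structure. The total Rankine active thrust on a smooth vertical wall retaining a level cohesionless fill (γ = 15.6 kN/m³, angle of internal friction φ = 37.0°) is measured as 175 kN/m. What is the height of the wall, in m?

9.50 m

K_a = 0.2486. P_a = ½ K_a γ H² ⇒ H = √(2P_a/(K_a γ)).
H = √(2×175/(0.2486×15.6)) = 9.500 m.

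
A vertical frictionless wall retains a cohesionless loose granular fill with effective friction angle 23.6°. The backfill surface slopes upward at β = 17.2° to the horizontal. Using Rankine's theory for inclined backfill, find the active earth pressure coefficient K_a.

K_a = cos β · (cos β − √(cos²β − cos²φ)) / (cos β + √(cos²β − cos²φ)).
cos β = 0.9553, cos φ = 0.9164, √(cos²β − cos²φ) = 0.2699.
K_a = 0.9553 × (0.9553 − 0.2699)/(0.9553 + 0.2699) = 0.5344.

0.534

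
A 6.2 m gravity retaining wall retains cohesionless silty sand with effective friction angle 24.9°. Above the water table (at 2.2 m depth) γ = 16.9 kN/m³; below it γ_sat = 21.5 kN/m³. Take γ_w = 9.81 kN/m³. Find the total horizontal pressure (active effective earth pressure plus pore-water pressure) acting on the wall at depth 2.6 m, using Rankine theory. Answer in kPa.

K_a = (1 − sin φ)/(1 + sin φ) = 0.4074.
γ' = 21.5 − 9.81 = 11.69 kN/m³.
Effective vertical stress at 2.6 m: σ'_v = 16.9×2.2 + 11.69×0.400 = 41.86 kPa.
σ'_h = K_a σ'_v = 0.4074 × 41.86 = 17.05 kPa; u = γ_w × 0.400 = 3.924 kPa.
Total σ_h = 17.05 + 3.924 = 20.98 kPa.

21.0 kPa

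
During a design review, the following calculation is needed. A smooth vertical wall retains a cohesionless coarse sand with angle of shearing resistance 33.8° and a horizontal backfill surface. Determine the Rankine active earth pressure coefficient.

K_a = tan²(45° − φ/2) = tan²(28.10°) = 0.2851.

0.285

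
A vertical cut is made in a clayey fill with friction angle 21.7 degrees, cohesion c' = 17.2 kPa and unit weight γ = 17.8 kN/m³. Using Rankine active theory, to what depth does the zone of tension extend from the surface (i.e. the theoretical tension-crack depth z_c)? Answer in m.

2.85 m

K_a = tan²(45° − 21.7°/2) = 0.4601; √K_a = 0.6783.
The active pressure is zero where K_a γ z = 2c√K_a, so z_c = 2c/(γ√K_a) = 2×17.2/(17.8×0.6783) = 2.849 m.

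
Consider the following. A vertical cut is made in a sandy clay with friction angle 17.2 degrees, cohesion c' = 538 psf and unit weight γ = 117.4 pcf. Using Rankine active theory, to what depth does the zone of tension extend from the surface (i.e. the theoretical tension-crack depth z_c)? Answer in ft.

12.4 ft

K_a = tan²(45° − 17.2°/2) = 0.5436; √K_a = 0.7373.
The active pressure is zero where K_a γ z = 2c√K_a, so z_c = 2c/(γ√K_a) = 2×538/(117.4×0.7373) = 12.43 ft.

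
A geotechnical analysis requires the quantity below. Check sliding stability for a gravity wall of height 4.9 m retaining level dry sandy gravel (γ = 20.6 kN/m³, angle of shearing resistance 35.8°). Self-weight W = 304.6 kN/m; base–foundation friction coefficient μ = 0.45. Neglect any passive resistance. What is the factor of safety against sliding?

2.12

K_a = tan²(45° − 35.8°/2) = 0.2619.
P_a = ½K_aγH² = 0.5×0.2619×20.6×4.9² = 64.76 kN/m, acting at H/3 = 1.633 m above the base.
FS_sliding = μW / P_a = 0.45×304.6 / 64.76 = 2.117.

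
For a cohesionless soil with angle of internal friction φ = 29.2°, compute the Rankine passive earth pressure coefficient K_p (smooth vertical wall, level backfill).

2.91

K_p = (1 + sin φ)/(1 − sin φ) = tan²(45° + 29.2°/2) = 2.905.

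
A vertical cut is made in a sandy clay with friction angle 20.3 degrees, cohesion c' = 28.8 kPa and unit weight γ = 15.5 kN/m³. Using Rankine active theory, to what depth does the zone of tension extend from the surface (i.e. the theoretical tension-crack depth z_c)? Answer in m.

K_a = tan²(45° − 20.3°/2) = 0.4849; √K_a = 0.6963.
The active pressure is zero where K_a γ z = 2c√K_a, so z_c = 2c/(γ√K_a) = 2×28.8/(15.5×0.6963) = 5.337 m.

5.34 m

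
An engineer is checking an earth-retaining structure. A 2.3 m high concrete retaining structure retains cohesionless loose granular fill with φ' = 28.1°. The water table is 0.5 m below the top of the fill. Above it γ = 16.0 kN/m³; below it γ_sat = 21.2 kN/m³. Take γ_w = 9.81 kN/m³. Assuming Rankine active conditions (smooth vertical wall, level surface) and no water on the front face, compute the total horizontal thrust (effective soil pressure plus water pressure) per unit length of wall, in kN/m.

28.4 kN/m

K_a = tan²(45° − φ/2) = 0.3596.
γ' = 21.2 − 9.81 = 11.39 kN/m³. Depth below WT = 1.8 m.
σ'_h at WT = K_a γ d_w = 2.877 kPa; at base = 2.877 + K_a γ' × 1.8 = 10.25 kPa.
P₁ (0–0.5 m) = ½×2.877×0.5 = 0.7192. P₂ (0.5–2.3 m) = ½(2.877+10.25)×1.8 = 11.81.
P_w = ½ γ_w h₂² = 0.5×9.81×1.8² = 15.89. Total = 0.7192+11.81+15.89 = 28.43 kN/m.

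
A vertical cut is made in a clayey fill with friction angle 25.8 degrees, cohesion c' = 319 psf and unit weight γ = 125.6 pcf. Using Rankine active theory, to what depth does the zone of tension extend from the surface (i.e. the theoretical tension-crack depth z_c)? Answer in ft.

8.10 ft

K_a = tan²(45° − 25.8°/2) = 0.3935; √K_a = 0.6273.
The active pressure is zero where K_a γ z = 2c√K_a, so z_c = 2c/(γ√K_a) = 2×319/(125.6×0.6273) = 8.098 ft.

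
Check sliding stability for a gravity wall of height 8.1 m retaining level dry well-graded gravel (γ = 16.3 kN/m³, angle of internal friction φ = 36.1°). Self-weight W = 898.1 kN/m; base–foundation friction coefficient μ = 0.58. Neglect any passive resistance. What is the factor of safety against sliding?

K_a = tan²(45° − 36.1°/2) = 0.2585.
P_a = ½K_aγH² = 0.5×0.2585×16.3×8.1² = 138.2 kN/m, acting at H/3 = 2.700 m above the base.
FS_sliding = μW / P_a = 0.58×898.1 / 138.2 = 3.768.

3.77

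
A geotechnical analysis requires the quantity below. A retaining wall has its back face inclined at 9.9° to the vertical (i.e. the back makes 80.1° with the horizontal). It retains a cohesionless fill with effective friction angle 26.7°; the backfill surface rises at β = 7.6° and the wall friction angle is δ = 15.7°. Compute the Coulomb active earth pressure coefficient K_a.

K_a = sin²(α+φ) / [sin²α · sin(α−δ) · (1 + √{sin(φ+δ)sin(φ−β) / (sin(α−δ)sin(α+β))})²].
With α = 80.1°, φ = 26.7°, δ = 15.7°, β = 7.6°: K_a = 0.4686.

0.469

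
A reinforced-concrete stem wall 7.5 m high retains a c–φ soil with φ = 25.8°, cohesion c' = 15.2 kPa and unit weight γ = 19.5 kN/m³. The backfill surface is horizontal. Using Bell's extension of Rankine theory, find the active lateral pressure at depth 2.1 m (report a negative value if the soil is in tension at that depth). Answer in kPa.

-2.96 kPa

K_a = (1 − sin φ)/(1 + sin φ) = 0.3935.
σ_a = K_a γ z − 2c√K_a = 0.3935×19.5×2.1 − 2×15.2×0.6273 = -2.956 kPa.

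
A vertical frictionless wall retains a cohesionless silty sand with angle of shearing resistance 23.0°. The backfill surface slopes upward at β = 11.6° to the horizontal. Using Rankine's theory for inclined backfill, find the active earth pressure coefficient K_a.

K_a = cos β · (cos β − √(cos²β − cos²φ)) / (cos β + √(cos²β − cos²φ)).
cos β = 0.9796, cos φ = 0.9205, √(cos²β − cos²φ) = 0.3350.
K_a = 0.9796 × (0.9796 − 0.3350)/(0.9796 + 0.3350) = 0.4803.

0.480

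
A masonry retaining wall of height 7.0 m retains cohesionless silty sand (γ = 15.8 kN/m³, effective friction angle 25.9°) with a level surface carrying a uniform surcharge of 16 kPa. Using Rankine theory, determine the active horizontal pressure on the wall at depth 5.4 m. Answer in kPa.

K_a = (1 − sin φ)/(1 + sin φ) = 0.3920.
σ_v = γz + q = 15.8 × 5.4 + 16 = 101.3 kPa.
σ_h = K_a σ_v = 0.3920 × 101.3 = 39.72 kPa.

39.7 kPa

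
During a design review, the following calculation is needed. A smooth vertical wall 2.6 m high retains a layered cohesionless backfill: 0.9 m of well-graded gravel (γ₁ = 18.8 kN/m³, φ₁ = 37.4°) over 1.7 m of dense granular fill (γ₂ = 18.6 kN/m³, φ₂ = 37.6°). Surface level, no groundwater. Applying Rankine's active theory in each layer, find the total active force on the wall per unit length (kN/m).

K_a1 = tan²(45°−37.4°/2) = 0.2443; K_a2 = tan²(45°−37.6°/2) = 0.2421.
Layer 1: σ at base = K_a1 γ₁ h₁ = 4.133 kPa; P₁ = ½×4.133×0.9 = 1.860.
Layer 2: σ_v at top = γ₁h₁ = 16.92; σ_h top = K_a2×16.92 = 4.097; σ_h base = K_a2×(16.92+18.6×1.7) = 11.75.
P₂ = ½(4.097+11.75)×1.7 = 13.47. Total P_a = 1.860+13.47 = 15.33 kN/m.

15.3 kN/m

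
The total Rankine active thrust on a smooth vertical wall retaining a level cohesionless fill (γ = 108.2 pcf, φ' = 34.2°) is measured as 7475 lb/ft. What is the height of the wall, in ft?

22.2 ft

K_a = 0.2803. P_a = ½ K_a γ H² ⇒ H = √(2P_a/(K_a γ)).
H = √(2×7475/(0.2803×108.2)) = 22.20 ft.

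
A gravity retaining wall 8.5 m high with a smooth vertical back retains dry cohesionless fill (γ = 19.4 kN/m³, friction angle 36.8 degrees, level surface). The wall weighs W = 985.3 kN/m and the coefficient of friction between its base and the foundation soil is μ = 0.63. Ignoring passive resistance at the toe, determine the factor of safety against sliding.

3.53

K_a = tan²(45° − 36.8°/2) = 0.2508.
P_a = ½K_aγH² = 0.5×0.2508×19.4×8.5² = 175.7 kN/m, acting at H/3 = 2.833 m above the base.
FS_sliding = μW / P_a = 0.63×985.3 / 175.7 = 3.532.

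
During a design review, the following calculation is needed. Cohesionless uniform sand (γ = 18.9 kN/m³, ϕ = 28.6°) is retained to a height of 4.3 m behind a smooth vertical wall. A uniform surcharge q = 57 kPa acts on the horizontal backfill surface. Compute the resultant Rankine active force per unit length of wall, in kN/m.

K_a = tan²(45° − φ/2) = 0.3525.
Soil triangle: ½ K_a γ H² = 0.5×0.3525×18.9×4.3² = 61.60 kN/m.
Surcharge rectangle: K_a q H = 0.3525×57×4.3 = 86.41 kN/m.
Total = 61.60 + 86.41 = 148.0 kN/m.

148 kN/m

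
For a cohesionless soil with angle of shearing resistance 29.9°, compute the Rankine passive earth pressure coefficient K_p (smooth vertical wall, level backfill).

K_p = (1 + sin φ)/(1 − sin φ) = tan²(45° + 29.9°/2) = 2.988.

2.99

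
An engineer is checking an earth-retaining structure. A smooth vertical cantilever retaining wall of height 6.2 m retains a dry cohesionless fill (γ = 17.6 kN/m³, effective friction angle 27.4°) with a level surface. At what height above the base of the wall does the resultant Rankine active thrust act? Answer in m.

K_a = 0.3697.
The pressure distribution is triangular, so the resultant acts at H/3 above the base = 6.2/3 = 2.067 m.

2.07 m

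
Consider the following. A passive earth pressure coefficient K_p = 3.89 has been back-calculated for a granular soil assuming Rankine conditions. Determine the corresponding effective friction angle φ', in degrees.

K_p = (1+sin φ)/(1−sin φ) ⇒ sin φ = (K_p − 1)/(K_p + 1) = 0.5910.
φ = arcsin(0.5910) = 36.23°.

36.2°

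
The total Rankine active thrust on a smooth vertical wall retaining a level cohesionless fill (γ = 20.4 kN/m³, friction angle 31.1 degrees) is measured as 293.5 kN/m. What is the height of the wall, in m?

K_a = 0.3188. P_a = ½ K_a γ H² ⇒ H = √(2P_a/(K_a γ)).
H = √(2×293.5/(0.3188×20.4)) = 9.501 m.

9.50 m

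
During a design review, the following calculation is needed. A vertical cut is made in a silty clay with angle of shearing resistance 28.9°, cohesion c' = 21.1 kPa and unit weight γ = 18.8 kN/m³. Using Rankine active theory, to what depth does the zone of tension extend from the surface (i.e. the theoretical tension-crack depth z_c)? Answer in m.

K_a = tan²(45° − 28.9°/2) = 0.3484; √K_a = 0.5902.
The active pressure is zero where K_a γ z = 2c√K_a, so z_c = 2c/(γ√K_a) = 2×21.1/(18.8×0.5902) = 3.803 m.

3.80 m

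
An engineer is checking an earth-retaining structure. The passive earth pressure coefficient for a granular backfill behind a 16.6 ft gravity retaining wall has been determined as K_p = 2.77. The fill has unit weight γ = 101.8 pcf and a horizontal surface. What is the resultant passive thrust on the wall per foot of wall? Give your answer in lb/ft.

38900 lb/ft

P = ½ K_p γ H² = 0.5 × 2.77 × 101.8 × 16.6² = 38850 lb/ft.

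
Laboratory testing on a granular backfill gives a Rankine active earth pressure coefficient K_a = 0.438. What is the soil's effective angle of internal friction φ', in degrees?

23.0°

K_a = tan²(45° − φ/2) ⇒ 45° − φ/2 = arctan(√0.438) = 33.50°.
φ = 2(45° − 33.50°) = 23.01°.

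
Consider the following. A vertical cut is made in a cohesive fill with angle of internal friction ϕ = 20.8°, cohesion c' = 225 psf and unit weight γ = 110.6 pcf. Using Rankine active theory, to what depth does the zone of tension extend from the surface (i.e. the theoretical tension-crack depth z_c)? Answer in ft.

5.90 ft

K_a = tan²(45° − 20.8°/2) = 0.4759; √K_a = 0.6899.
The active pressure is zero where K_a γ z = 2c√K_a, so z_c = 2c/(γ√K_a) = 2×225/(110.6×0.6899) = 5.898 ft.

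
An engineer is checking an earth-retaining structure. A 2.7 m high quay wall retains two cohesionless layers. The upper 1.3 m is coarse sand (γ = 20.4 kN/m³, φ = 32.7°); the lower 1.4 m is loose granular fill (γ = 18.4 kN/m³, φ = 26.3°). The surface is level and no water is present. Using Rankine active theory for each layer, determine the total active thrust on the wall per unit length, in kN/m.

K_a1 = tan²(45°−32.7°/2) = 0.2985; K_a2 = tan²(45°−26.3°/2) = 0.3859.
Layer 1: σ at base = K_a1 γ₁ h₁ = 7.916 kPa; P₁ = ½×7.916×1.3 = 5.146.
Layer 2: σ_v at top = γ₁h₁ = 26.52; σ_h top = K_a2×26.52 = 10.23; σ_h base = K_a2×(26.52+18.4×1.4) = 20.18.
P₂ = ½(10.23+20.18)×1.4 = 21.29. Total P_a = 5.146+21.29 = 26.43 kN/m.

26.4 kN/m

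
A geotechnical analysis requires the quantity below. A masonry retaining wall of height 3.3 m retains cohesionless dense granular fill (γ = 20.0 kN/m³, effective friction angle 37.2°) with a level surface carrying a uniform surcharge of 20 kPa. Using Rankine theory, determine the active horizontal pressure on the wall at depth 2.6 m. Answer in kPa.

17.7 kPa

K_a = (1 − sin φ)/(1 + sin φ) = 0.2464.
σ_v = γz + q = 20.0 × 2.6 + 20 = 72.00 kPa.
σ_h = K_a σ_v = 0.2464 × 72.00 = 17.74 kPa.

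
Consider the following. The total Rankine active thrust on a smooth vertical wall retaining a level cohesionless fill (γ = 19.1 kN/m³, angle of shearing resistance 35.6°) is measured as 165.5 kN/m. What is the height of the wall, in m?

K_a = 0.2641. P_a = ½ K_a γ H² ⇒ H = √(2P_a/(K_a γ)).
H = √(2×165.5/(0.2641×19.1)) = 8.100 m.

8.10 m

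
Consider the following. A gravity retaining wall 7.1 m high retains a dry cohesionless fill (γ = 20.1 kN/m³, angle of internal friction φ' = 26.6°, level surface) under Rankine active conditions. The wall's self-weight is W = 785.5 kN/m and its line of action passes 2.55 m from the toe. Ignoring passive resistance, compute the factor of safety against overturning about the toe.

K_a = tan²(45° − 26.6°/2) = 0.3814.
P_a = ½K_aγH² = 0.5×0.3814×20.1×7.1² = 193.2 kN/m, acting at H/3 = 2.367 m above the base.
Overturning moment M_o = P_a × H/3 = 193.2 × 2.367 = 457.4.
Resisting moment M_r = W × 2.55 = 785.5 × 2.55 = 2003.
FS_overturning = M_r/M_o = 2003/457.4 = 4.380.

4.38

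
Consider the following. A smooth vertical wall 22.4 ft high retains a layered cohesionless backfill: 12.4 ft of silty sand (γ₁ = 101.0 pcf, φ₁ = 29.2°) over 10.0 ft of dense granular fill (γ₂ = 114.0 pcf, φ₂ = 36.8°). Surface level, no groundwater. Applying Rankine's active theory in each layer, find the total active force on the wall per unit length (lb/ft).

7240 lb/ft

K_a1 = tan²(45°−29.2°/2) = 0.3442; K_a2 = tan²(45°−36.8°/2) = 0.2508.
Layer 1: σ at base = K_a1 γ₁ h₁ = 431.1 psf; P₁ = ½×431.1×12.4 = 2673.
Layer 2: σ_v at top = γ₁h₁ = 1252; σ_h top = K_a2×1252 = 314.1; σ_h base = K_a2×(1252+114.0×10.0) = 599.9.
P₂ = ½(314.1+599.9)×10.0 = 4570. Total P_a = 2673+4570 = 7243 lb/ft.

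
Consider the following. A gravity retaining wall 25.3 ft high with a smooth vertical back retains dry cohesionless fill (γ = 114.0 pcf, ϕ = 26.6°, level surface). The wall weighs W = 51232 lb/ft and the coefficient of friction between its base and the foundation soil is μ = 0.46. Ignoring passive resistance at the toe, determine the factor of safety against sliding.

K_a = tan²(45° − 26.6°/2) = 0.3814.
P_a = ½K_aγH² = 0.5×0.3814×114.0×25.3² = 13920 lb/ft, acting at H/3 = 8.433 ft above the base.
FS_sliding = μW / P_a = 0.46×51232 / 13920 = 1.693.

1.69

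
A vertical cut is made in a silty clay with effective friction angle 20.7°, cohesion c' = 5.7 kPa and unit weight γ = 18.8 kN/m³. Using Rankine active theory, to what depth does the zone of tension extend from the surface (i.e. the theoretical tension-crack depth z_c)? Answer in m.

0.877 m

K_a = tan²(45° − 20.7°/2) = 0.4777; √K_a = 0.6911.
The active pressure is zero where K_a γ z = 2c√K_a, so z_c = 2c/(γ√K_a) = 2×5.7/(18.8×0.6911) = 0.8774 m.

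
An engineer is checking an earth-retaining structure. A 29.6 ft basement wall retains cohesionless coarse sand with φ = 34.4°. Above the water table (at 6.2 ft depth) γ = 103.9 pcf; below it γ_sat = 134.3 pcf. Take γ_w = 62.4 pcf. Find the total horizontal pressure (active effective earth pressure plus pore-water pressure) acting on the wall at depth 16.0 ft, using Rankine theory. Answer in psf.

986 psf

K_a = (1 − sin φ)/(1 + sin φ) = 0.2780.
γ' = 134.3 − 62.4 = 71.90 pcf.
Effective vertical stress at 16.0 ft: σ'_v = 103.9×6.2 + 71.90×9.80 = 1349 psf.
σ'_h = K_a σ'_v = 0.2780 × 1349 = 374.9 psf; u = γ_w × 9.80 = 611.5 psf.
Total σ_h = 374.9 + 611.5 = 986.5 psf.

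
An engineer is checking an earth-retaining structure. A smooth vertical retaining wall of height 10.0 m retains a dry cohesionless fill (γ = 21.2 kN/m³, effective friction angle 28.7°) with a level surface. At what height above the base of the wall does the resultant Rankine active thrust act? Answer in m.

K_a = 0.3511.
The pressure distribution is triangular, so the resultant acts at H/3 above the base = 10.0/3 = 3.333 m.

3.33 m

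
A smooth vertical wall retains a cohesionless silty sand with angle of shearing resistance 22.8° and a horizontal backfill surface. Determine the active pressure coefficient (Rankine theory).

K_a = tan²(45° − φ/2) = tan²(33.60°) = 0.4414.

0.441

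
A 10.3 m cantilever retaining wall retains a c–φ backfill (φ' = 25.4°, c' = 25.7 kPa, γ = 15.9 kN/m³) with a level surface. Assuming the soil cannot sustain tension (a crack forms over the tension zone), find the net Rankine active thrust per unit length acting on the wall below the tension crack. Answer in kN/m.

K_a = 0.3996; √K_a = 0.6322.
Tension-crack depth z_c = 2c/(γ√K_a) = 2×25.7/(15.9×0.6322) = 5.114 m.
σ_a at base = K_a γ H − 2c√K_a = 0.3996×15.9×10.3 − 2×25.7×0.6322 = 32.96 kPa.
P_a = ½ × 32.96 × (H − z_c) = 0.5×32.96×5.186 = 85.46 kN/m.

85.5 kN/m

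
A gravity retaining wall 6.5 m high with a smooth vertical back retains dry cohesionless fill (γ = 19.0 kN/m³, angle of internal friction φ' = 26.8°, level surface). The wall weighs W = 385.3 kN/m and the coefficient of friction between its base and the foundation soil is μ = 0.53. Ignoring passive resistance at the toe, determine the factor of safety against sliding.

K_a = tan²(45° − 26.8°/2) = 0.3785.
P_a = ½K_aγH² = 0.5×0.3785×19.0×6.5² = 151.9 kN/m, acting at H/3 = 2.167 m above the base.
FS_sliding = μW / P_a = 0.53×385.3 / 151.9 = 1.344.

1.34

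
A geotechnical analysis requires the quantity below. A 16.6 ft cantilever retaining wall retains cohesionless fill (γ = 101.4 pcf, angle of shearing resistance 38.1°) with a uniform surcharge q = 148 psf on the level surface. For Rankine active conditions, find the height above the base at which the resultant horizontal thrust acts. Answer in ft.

5.95 ft

K_a = 0.2368.
Triangular part P₁ = ½K_aγH² = 3309 at H/3 = 5.533 ft; rectangular part P₂ = K_a q H = 581.8 at H/2 = 8.300 ft.
ȳ = (P₁·5.533 + P₂·8.300)/(P₁+P₂) = 5.947 ft.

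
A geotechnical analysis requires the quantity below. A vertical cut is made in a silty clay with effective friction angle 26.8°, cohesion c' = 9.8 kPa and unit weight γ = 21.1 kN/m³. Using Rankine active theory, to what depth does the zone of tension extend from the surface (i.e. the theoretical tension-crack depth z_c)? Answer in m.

1.51 m

K_a = tan²(45° − 26.8°/2) = 0.3785; √K_a = 0.6152.
The active pressure is zero where K_a γ z = 2c√K_a, so z_c = 2c/(γ√K_a) = 2×9.8/(21.1×0.6152) = 1.510 m.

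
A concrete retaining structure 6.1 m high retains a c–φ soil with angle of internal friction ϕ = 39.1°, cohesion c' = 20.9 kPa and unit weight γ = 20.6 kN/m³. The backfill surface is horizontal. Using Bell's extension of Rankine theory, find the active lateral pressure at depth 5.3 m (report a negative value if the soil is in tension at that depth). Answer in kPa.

4.83 kPa

K_a = (1 − sin φ)/(1 + sin φ) = 0.2265.
σ_a = K_a γ z − 2c√K_a = 0.2265×20.6×5.3 − 2×20.9×0.4759 = 4.835 kPa.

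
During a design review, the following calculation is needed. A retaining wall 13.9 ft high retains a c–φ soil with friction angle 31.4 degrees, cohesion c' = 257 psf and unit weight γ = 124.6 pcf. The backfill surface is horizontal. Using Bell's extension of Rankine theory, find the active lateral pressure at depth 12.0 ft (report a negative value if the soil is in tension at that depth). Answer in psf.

K_a = (1 − sin φ)/(1 + sin φ) = 0.3149.
σ_a = K_a γ z − 2c√K_a = 0.3149×124.6×12.0 − 2×257×0.5612 = 182.4 psf.

182 psf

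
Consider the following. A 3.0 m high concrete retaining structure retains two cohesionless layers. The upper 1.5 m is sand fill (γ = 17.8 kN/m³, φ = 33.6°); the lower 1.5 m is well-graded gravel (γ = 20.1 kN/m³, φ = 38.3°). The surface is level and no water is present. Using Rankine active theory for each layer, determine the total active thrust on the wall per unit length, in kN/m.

K_a1 = tan²(45°−33.6°/2) = 0.2875; K_a2 = tan²(45°−38.3°/2) = 0.2347.
Layer 1: σ at base = K_a1 γ₁ h₁ = 7.676 kPa; P₁ = ½×7.676×1.5 = 5.757.
Layer 2: σ_v at top = γ₁h₁ = 26.70; σ_h top = K_a2×26.70 = 6.267; σ_h base = K_a2×(26.70+20.1×1.5) = 13.34.
P₂ = ½(6.267+13.34)×1.5 = 14.71. Total P_a = 5.757+14.71 = 20.47 kN/m.

20.5 kN/m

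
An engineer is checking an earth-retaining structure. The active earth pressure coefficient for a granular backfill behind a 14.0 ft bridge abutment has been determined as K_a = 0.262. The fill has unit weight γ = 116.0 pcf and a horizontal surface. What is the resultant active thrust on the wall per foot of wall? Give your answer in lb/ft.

P = ½ K_a γ H² = 0.5 × 0.262 × 116.0 × 14.0² = 2978 lb/ft.

2980 lb/ft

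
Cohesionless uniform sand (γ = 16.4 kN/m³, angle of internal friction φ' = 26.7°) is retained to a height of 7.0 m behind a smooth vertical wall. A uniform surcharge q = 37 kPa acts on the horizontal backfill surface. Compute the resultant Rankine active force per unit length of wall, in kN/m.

K_a = tan²(45° − φ/2) = 0.3800.
Soil triangle: ½ K_a γ H² = 0.5×0.3800×16.4×7.0² = 152.7 kN/m.
Surcharge rectangle: K_a q H = 0.3800×37×7.0 = 98.41 kN/m.
Total = 152.7 + 98.41 = 251.1 kN/m.

251 kN/m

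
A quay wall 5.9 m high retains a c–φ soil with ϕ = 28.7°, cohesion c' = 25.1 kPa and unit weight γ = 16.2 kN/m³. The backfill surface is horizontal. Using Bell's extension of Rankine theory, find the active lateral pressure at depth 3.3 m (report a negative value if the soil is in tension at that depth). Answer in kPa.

-11.0 kPa

K_a = (1 − sin φ)/(1 + sin φ) = 0.3511.
σ_a = K_a γ z − 2c√K_a = 0.3511×16.2×3.3 − 2×25.1×0.5926 = -10.98 kPa.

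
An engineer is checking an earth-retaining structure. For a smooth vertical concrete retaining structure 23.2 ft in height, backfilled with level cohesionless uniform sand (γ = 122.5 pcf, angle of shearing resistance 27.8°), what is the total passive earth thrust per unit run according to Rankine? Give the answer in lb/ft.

90600 lb/ft

K_p = tan²(45° + φ/2) = 2.748.
P_p = ½ K_p γ H² = 0.5 × 2.748 × 122.5 × 23.2² = 90590 lb/ft.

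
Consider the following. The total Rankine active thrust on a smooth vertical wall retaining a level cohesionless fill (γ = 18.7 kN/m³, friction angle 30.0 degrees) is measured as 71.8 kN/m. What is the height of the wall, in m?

4.80 m

K_a = 0.3333. P_a = ½ K_a γ H² ⇒ H = √(2P_a/(K_a γ)).
H = √(2×71.8/(0.3333×18.7)) = 4.800 m.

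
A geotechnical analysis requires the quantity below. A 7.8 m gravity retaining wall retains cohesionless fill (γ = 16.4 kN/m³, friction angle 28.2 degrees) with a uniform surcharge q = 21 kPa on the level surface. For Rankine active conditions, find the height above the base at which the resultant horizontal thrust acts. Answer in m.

K_a = 0.3582.
Triangular part P₁ = ½K_aγH² = 178.7 at H/3 = 2.600 m; rectangular part P₂ = K_a q H = 58.67 at H/2 = 3.900 m.
ȳ = (P₁·2.600 + P₂·3.900)/(P₁+P₂) = 2.921 m.

2.92 m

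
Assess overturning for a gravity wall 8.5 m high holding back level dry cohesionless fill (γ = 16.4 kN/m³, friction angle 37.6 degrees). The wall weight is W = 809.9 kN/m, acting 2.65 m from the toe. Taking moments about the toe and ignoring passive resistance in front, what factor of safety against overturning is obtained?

K_a = tan²(45° − 37.6°/2) = 0.2421.
P_a = ½K_aγH² = 0.5×0.2421×16.4×8.5² = 143.4 kN/m, acting at H/3 = 2.833 m above the base.
Overturning moment M_o = P_a × H/3 = 143.4 × 2.833 = 406.4.
Resisting moment M_r = W × 2.65 = 809.9 × 2.65 = 2146.
FS_overturning = M_r/M_o = 2146/406.4 = 5.281.

5.28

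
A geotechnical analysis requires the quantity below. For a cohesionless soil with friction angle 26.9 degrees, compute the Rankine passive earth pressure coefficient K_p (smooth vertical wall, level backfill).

2.65

K_p = (1 + sin φ)/(1 − sin φ) = tan²(45° + 26.9°/2) = 2.653.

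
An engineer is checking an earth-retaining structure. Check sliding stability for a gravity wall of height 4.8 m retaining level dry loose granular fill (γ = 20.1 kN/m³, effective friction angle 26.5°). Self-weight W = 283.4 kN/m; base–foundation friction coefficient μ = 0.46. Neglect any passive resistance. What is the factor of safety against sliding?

1.47

K_a = tan²(45° − 26.5°/2) = 0.3829.
P_a = ½K_aγH² = 0.5×0.3829×20.1×4.8² = 88.67 kN/m, acting at H/3 = 1.600 m above the base.
FS_sliding = μW / P_a = 0.46×283.4 / 88.67 = 1.470.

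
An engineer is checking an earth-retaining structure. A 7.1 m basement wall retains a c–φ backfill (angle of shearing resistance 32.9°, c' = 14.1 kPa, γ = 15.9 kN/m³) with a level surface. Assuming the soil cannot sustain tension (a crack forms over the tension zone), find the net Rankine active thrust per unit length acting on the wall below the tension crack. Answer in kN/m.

34.7 kN/m

K_a = 0.2960; √K_a = 0.5441.
Tension-crack depth z_c = 2c/(γ√K_a) = 2×14.1/(15.9×0.5441) = 3.260 m.
σ_a at base = K_a γ H − 2c√K_a = 0.2960×15.9×7.1 − 2×14.1×0.5441 = 18.08 kPa.
P_a = ½ × 18.08 × (H − z_c) = 0.5×18.08×3.840 = 34.71 kN/m.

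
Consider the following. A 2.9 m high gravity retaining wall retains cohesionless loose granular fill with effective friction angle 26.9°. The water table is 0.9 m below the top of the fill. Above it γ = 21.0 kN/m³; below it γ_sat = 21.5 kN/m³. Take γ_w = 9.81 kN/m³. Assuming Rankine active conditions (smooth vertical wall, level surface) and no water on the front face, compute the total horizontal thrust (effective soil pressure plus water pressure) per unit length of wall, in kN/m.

K_a = tan²(45° − φ/2) = 0.3770.
γ' = 21.5 − 9.81 = 11.69 kN/m³. Depth below WT = 2.0 m.
σ'_h at WT = K_a γ d_w = 7.125 kPa; at base = 7.125 + K_a γ' × 2.0 = 15.94 kPa.
P₁ (0–0.9 m) = ½×7.125×0.9 = 3.206. P₂ (0.9–2.9 m) = ½(7.125+15.94)×2.0 = 23.06.
P_w = ½ γ_w h₂² = 0.5×9.81×2.0² = 19.62. Total = 3.206+23.06+19.62 = 45.89 kN/m.

45.9 kN/m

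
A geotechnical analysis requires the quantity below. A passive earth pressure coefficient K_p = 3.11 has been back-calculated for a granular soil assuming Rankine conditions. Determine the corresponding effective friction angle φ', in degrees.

30.9°

K_p = (1+sin φ)/(1−sin φ) ⇒ sin φ = (K_p − 1)/(K_p + 1) = 0.5134.
φ = arcsin(0.5134) = 30.89°.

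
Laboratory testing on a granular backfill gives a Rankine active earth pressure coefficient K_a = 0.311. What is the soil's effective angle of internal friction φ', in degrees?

31.7°

K_a = tan²(45° − φ/2) ⇒ 45° − φ/2 = arctan(√0.311) = 29.15°.
φ = 2(45° − 29.15°) = 31.71°.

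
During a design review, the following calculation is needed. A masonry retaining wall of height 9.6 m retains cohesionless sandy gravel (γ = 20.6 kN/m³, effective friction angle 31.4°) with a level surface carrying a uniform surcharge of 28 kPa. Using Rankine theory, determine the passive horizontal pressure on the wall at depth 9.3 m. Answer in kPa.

697 kPa

K_p = (1 + sin φ)/(1 − sin φ) = 3.175.
σ_v = γz + q = 20.6 × 9.3 + 28 = 219.6 kPa.
σ_h = K_p σ_v = 3.175 × 219.6 = 697.3 kPa.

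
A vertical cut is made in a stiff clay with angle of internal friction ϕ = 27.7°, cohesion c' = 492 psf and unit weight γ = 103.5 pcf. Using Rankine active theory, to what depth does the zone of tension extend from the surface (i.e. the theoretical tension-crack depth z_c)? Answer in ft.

15.7 ft

K_a = tan²(45° − 27.7°/2) = 0.3653; √K_a = 0.6044.
The active pressure is zero where K_a γ z = 2c√K_a, so z_c = 2c/(γ√K_a) = 2×492/(103.5×0.6044) = 15.73 ft.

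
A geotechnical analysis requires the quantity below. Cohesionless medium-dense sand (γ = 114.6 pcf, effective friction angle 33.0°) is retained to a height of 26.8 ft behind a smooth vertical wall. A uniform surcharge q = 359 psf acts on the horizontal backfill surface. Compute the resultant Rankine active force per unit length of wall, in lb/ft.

K_a = tan²(45° − φ/2) = 0.2948.
Soil triangle: ½ K_a γ H² = 0.5×0.2948×114.6×26.8² = 12130 lb/ft.
Surcharge rectangle: K_a q H = 0.2948×359×26.8 = 2836 lb/ft.
Total = 12130 + 2836 = 14970 lb/ft.

15000 lb/ft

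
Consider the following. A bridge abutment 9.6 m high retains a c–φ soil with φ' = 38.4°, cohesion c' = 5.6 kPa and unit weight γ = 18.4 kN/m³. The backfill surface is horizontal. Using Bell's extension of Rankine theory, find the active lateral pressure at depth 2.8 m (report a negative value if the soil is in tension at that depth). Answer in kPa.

6.63 kPa

K_a = (1 − sin φ)/(1 + sin φ) = 0.2337.
σ_a = K_a γ z − 2c√K_a = 0.2337×18.4×2.8 − 2×5.6×0.4834 = 6.626 kPa.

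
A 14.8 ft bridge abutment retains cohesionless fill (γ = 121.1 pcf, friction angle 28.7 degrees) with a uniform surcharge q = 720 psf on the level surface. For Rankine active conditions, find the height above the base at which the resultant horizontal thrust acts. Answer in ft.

K_a = 0.3511.
Triangular part P₁ = ½K_aγH² = 4657 at H/3 = 4.933 ft; rectangular part P₂ = K_a q H = 3742 at H/2 = 7.400 ft.
ȳ = (P₁·4.933 + P₂·7.400)/(P₁+P₂) = 6.032 ft.

6.03 ft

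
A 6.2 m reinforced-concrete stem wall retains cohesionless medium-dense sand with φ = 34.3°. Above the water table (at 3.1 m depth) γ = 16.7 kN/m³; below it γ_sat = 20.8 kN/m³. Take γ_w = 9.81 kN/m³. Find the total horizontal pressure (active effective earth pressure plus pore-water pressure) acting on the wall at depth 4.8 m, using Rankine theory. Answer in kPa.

K_a = (1 − sin φ)/(1 + sin φ) = 0.2792.
γ' = 20.8 − 9.81 = 10.99 kN/m³.
Effective vertical stress at 4.8 m: σ'_v = 16.7×3.1 + 10.99×1.70 = 70.45 kPa.
σ'_h = K_a σ'_v = 0.2792 × 70.45 = 19.67 kPa; u = γ_w × 1.70 = 16.68 kPa.
Total σ_h = 19.67 + 16.68 = 36.34 kPa.

36.3 kPa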